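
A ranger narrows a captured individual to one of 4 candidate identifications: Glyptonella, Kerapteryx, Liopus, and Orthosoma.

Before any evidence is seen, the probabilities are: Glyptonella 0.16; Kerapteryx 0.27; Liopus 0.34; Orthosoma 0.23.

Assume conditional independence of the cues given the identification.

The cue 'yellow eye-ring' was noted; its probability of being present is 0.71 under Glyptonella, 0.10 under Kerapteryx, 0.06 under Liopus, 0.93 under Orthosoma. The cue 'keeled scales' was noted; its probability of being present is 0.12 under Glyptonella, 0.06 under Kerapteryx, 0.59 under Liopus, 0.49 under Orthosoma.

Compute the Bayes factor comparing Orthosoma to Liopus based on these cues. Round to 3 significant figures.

12.9

Take the product of per-cue likelihoods under each hypothesis, then divide.
  Orthosoma: 0.93 × 0.49 = 0.4557
  Liopus: 0.06 × 0.59 = 0.0354
Bayes factor = 0.4557 / 0.0354 ≈ 12.9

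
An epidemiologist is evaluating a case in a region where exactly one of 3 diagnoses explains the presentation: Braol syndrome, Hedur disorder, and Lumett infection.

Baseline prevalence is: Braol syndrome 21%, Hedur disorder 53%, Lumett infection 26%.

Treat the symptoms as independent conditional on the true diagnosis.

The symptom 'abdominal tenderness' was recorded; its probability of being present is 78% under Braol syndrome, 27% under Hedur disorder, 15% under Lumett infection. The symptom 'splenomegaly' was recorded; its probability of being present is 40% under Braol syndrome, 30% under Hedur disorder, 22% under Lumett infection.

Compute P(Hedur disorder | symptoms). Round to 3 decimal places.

0.367

By Bayes' rule with conditional independence, the unnormalized weight for each hypothesis is prior × ∏ likelihoods:
  Braol syndrome: 0.21 × 0.78 × 0.40 = 0.06552
  Hedur disorder: 0.53 × 0.27 × 0.30 = 0.04293
  Lumett infection: 0.26 × 0.15 × 0.22 = 0.00858
Normalizing constant Z = 0.06552 + 0.04293 + 0.00858 = 0.11703.
P(Hedur disorder | evidence) = 0.04293 / 0.11703 ≈ 0.367.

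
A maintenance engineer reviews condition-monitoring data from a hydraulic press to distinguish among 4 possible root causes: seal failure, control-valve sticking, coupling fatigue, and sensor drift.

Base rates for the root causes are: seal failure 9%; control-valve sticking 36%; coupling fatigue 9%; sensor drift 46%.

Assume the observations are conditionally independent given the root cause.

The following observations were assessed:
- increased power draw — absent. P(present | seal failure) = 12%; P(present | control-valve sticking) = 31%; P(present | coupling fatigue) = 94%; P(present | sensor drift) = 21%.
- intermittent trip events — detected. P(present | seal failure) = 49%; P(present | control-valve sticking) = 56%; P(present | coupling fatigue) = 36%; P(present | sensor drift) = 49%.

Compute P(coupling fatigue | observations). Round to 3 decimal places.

By Bayes' rule with conditional independence, the unnormalized weight for each hypothesis is prior × ∏ likelihoods (using 1 − P(present | H) for each absent observation):
  seal failure: 0.09 × (1 − 0.12) × 0.49 = 0.038808
  control-valve sticking: 0.36 × (1 − 0.31) × 0.56 = 0.1391
  coupling fatigue: 0.09 × (1 − 0.94) × 0.36 = 0.001944
  sensor drift: 0.46 × (1 − 0.21) × 0.49 = 0.17807
Normalizing constant Z = 0.038808 + 0.1391 + 0.001944 + 0.17807 = 0.35792.
P(coupling fatigue | evidence) = 0.001944 / 0.35792 ≈ 0.005.

0.005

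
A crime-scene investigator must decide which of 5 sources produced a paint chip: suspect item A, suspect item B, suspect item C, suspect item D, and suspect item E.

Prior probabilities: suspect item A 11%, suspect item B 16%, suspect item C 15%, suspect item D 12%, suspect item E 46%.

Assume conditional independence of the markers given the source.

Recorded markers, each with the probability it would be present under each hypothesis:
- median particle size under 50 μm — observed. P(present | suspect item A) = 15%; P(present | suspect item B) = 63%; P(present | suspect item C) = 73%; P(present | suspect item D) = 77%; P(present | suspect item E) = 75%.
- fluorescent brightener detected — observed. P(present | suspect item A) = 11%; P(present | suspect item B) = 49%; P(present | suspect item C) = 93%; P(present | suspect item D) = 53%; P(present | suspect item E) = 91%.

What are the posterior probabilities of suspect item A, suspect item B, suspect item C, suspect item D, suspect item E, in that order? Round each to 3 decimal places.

0.004, 0.096, 0.197, 0.095, 0.608

For each hypothesis, the unnormalized posterior weight is prior × product of the marker likelihoods:
  suspect item A: 0.11 × 0.15 × 0.11 = 0.001815
  suspect item B: 0.16 × 0.63 × 0.49 = 0.049392
  suspect item C: 0.15 × 0.73 × 0.93 = 0.10184
  suspect item D: 0.12 × 0.77 × 0.53 = 0.048972
  suspect item E: 0.46 × 0.75 × 0.91 = 0.31395
The unnormalized weights sum to 0.51596.
P(suspect item A | evidence) = 0.001815 / 0.51596 ≈ 0.004
P(suspect item B | evidence) = 0.049392 / 0.51596 ≈ 0.096
P(suspect item C | evidence) = 0.10184 / 0.51596 ≈ 0.197
P(suspect item D | evidence) = 0.048972 / 0.51596 ≈ 0.095
P(suspect item E | evidence) = 0.31395 / 0.51596 ≈ 0.608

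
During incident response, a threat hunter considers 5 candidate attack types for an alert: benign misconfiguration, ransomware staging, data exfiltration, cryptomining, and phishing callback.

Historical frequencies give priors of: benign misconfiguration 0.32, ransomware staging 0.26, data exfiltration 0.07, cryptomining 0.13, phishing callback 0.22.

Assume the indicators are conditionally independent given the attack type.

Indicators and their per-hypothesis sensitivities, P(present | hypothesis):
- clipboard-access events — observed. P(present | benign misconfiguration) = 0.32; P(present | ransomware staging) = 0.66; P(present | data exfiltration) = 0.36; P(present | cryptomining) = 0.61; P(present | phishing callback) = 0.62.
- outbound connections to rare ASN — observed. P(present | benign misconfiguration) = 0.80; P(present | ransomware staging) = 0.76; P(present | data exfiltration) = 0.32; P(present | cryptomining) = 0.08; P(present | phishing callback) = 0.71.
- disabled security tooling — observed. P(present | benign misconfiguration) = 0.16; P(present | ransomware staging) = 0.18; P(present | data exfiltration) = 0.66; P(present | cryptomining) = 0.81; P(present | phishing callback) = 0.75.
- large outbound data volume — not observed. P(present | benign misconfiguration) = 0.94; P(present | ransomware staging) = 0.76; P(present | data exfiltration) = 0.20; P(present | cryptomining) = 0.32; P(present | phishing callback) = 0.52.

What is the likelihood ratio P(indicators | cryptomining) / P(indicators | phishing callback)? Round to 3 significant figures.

0.170

Joint likelihood of the indicator pattern under each hypothesis (using 1 − P(present | H) for each absent indicator):
  cryptomining: 0.61 × 0.08 × 0.81 × (1 − 0.32) = 0.026879
  phishing callback: 0.62 × 0.71 × 0.75 × (1 − 0.52) = 0.15847
Bayes factor = 0.026879 / 0.15847 ≈ 0.170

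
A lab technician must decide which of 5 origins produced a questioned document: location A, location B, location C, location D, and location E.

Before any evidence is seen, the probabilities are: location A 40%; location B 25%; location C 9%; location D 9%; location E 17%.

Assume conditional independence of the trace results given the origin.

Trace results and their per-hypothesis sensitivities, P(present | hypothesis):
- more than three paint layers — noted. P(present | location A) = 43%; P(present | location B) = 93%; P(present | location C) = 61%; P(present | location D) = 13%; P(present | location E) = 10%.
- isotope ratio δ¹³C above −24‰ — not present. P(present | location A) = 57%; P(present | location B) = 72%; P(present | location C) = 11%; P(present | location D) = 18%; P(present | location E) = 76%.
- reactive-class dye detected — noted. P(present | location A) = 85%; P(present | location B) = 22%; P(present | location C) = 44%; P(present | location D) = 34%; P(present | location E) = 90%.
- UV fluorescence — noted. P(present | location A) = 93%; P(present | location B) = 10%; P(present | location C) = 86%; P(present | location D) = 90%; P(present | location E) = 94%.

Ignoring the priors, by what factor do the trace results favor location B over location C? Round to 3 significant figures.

0.0279

The Bayes factor is the ratio of the joint likelihoods of the trace result pattern under the two hypotheses (using 1 − P(present | H) for each absent trace result).
  location B: 0.93 × (1 − 0.72) × 0.22 × 0.10 = 0.0057288
  location C: 0.61 × (1 − 0.11) × 0.44 × 0.86 = 0.20543
Bayes factor = 0.0057288 / 0.20543 ≈ 0.0279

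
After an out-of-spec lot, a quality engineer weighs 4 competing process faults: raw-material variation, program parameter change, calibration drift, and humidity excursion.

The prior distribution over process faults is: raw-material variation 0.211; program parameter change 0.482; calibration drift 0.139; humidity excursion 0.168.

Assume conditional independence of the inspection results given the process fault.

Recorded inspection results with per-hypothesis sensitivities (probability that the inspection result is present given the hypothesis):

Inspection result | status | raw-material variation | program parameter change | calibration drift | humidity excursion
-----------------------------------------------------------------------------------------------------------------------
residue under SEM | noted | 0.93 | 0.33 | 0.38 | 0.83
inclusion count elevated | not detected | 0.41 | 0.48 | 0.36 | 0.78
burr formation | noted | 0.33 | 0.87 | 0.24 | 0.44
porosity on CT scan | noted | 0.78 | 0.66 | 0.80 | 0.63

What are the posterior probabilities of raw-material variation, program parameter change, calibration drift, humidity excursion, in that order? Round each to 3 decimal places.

For each hypothesis, the unnormalized posterior weight is prior × product of the inspection result likelihoods (using 1 − P(present | H) for each absent inspection result):
  raw-material variation: 0.211 × 0.93 × (1 − 0.41) × 0.33 × 0.78 = 0.029801
  program parameter change: 0.482 × 0.33 × (1 − 0.48) × 0.87 × 0.66 = 0.047493
  calibration drift: 0.139 × 0.38 × (1 − 0.36) × 0.24 × 0.80 = 0.0064905
  humidity excursion: 0.168 × 0.83 × (1 − 0.78) × 0.44 × 0.63 = 0.0085036
Normalizing constant Z = 0.029801 + 0.047493 + 0.0064905 + 0.0085036 = 0.092288.
P(raw-material variation | evidence) = 0.029801 / 0.092288 ≈ 0.323
P(program parameter change | evidence) = 0.047493 / 0.092288 ≈ 0.515
P(calibration drift | evidence) = 0.0064905 / 0.092288 ≈ 0.070
P(humidity excursion | evidence) = 0.0085036 / 0.092288 ≈ 0.092

0.323, 0.515, 0.070, 0.092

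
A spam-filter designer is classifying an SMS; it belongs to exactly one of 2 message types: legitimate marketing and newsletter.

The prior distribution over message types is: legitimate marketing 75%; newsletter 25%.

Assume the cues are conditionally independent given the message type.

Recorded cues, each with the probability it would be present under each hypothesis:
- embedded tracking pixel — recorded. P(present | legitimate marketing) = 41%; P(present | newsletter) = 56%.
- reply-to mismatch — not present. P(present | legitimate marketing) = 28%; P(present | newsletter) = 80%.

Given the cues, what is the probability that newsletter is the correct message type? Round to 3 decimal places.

0.112

For each hypothesis, the unnormalized posterior weight is prior × product of the cue likelihoods (using 1 − P(present | H) for each absent cue):
  legitimate marketing: 0.75 × 0.41 × (1 − 0.28) = 0.2214
  newsletter: 0.25 × 0.56 × (1 − 0.80) = 0.028
Normalizing constant Z = 0.2214 + 0.028 = 0.2494.
P(newsletter | evidence) = 0.028 / 0.2494 ≈ 0.112.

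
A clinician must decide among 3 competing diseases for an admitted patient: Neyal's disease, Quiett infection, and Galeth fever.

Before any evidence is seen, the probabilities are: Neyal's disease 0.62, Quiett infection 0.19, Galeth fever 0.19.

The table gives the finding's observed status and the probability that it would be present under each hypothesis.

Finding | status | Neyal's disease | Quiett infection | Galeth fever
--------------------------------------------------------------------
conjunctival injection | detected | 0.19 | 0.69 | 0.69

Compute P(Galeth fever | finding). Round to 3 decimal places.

By Bayes' rule, the unnormalized weight for each hypothesis is prior × likelihood:
  Neyal's disease: 0.62 × 0.19 = 0.1178
  Quiett infection: 0.19 × 0.69 = 0.1311
  Galeth fever: 0.19 × 0.69 = 0.1311
Normalizing constant Z = 0.1178 + 0.1311 + 0.1311 = 0.38.
P(Galeth fever | evidence) = 0.1311 / 0.38 ≈ 0.345.

0.345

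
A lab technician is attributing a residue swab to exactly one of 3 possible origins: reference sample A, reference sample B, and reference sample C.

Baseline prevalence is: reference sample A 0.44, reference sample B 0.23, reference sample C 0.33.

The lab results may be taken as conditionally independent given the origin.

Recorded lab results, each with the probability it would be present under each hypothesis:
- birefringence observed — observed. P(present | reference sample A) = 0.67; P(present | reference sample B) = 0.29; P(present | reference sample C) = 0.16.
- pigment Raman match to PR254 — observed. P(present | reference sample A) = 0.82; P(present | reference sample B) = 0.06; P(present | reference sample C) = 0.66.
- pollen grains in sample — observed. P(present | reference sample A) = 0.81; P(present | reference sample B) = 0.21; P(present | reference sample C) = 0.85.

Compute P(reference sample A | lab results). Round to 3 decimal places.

0.865

For each hypothesis, the unnormalized posterior weight is prior × product of the lab result likelihoods:
  reference sample A: 0.44 × 0.67 × 0.82 × 0.81 = 0.19581
  reference sample B: 0.23 × 0.29 × 0.06 × 0.21 = 0.00084042
  reference sample C: 0.33 × 0.16 × 0.66 × 0.85 = 0.029621
The unnormalized weights sum to 0.22627.
P(reference sample A | evidence) = 0.19581 / 0.22627 ≈ 0.865.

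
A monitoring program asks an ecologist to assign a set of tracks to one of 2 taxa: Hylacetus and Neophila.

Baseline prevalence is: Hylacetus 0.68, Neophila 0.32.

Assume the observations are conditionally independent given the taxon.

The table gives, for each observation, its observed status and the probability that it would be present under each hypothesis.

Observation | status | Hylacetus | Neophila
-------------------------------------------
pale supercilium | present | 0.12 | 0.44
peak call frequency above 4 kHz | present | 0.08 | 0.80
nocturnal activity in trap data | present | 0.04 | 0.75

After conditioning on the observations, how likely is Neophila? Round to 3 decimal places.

0.997

Multiply each prior by the joint likelihood of the evidence pattern:
  Hylacetus: 0.68 × 0.12 × 0.08 × 0.04 = 0.00026112
  Neophila: 0.32 × 0.44 × 0.80 × 0.75 = 0.08448
Marginal likelihood of the evidence = 0.084741.
P(Neophila | evidence) = 0.08448 / 0.084741 ≈ 0.997.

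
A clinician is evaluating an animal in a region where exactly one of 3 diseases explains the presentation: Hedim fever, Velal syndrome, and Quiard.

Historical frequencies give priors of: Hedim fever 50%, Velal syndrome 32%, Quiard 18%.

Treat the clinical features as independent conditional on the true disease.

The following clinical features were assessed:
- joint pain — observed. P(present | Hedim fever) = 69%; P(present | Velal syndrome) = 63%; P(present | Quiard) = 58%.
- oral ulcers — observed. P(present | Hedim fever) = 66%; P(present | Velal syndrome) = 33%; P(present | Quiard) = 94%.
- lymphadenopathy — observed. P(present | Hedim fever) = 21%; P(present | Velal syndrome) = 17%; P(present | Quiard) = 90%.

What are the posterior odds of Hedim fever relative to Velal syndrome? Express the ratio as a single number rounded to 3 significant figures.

4.23

The normalizing constant cancels in an odds ratio, so compute prior × likelihood for the two hypotheses only:
  Hedim fever: 0.50 × 0.69 × 0.66 × 0.21 = 0.047817
  Velal syndrome: 0.32 × 0.63 × 0.33 × 0.17 = 0.01131
Odds(Hedim fever : Velal syndrome) = 0.047817 / 0.01131 ≈ 4.23.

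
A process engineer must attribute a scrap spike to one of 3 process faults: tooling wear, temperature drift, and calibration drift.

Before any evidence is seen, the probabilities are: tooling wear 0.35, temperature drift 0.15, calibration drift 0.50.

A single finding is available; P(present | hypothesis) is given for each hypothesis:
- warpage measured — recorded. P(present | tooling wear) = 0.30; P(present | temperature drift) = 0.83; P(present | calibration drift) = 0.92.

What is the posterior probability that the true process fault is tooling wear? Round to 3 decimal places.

Multiply each prior by the likelihood of the finding:
  tooling wear: 0.35 × 0.30 = 0.105
  temperature drift: 0.15 × 0.83 = 0.1245
  calibration drift: 0.50 × 0.92 = 0.46
Normalizing constant Z = 0.105 + 0.1245 + 0.46 = 0.6895.
P(tooling wear | evidence) = 0.105 / 0.6895 ≈ 0.152.

0.152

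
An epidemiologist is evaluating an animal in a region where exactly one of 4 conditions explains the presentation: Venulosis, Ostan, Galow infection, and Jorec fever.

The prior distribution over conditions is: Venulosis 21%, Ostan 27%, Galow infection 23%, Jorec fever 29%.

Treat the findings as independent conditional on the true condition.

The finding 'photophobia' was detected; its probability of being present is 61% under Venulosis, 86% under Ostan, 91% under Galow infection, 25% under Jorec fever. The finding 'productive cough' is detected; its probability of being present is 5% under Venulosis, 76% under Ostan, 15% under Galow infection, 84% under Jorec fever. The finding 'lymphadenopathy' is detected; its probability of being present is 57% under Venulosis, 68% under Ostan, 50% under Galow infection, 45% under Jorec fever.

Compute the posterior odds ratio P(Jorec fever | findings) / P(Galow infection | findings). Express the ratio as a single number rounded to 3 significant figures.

Unnormalized posterior weight (prior times the finding likelihoods) for each of the two hypotheses:
  Jorec fever: 0.29 × 0.25 × 0.84 × 0.45 = 0.027405
  Galow infection: 0.23 × 0.91 × 0.15 × 0.50 = 0.015697
Posterior odds = 0.027405 / 0.015697 ≈ 1.75.

1.75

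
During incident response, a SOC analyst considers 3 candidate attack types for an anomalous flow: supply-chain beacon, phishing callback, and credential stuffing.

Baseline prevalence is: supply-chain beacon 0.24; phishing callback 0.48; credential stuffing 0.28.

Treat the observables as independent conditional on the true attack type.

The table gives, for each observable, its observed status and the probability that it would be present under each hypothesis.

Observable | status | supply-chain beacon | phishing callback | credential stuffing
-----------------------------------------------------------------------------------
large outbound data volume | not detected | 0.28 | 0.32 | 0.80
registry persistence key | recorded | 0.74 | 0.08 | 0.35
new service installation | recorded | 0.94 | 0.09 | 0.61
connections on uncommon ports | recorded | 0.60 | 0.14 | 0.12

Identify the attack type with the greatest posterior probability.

supply-chain beacon

Multiply each prior by the joint likelihood of the observable pattern (using 1 − P(present | H) for each absent observable):
  supply-chain beacon: 0.24 × (1 − 0.28) × 0.74 × 0.94 × 0.60 = 0.07212
  phishing callback: 0.48 × (1 − 0.32) × 0.08 × 0.09 × 0.14 = 0.00032901
  credential stuffing: 0.28 × (1 − 0.80) × 0.35 × 0.61 × 0.12 = 0.0014347
Normalizing constant Z = 0.07212 + 0.00032901 + 0.0014347 = 0.073884.
P(supply-chain beacon | evidence) ≈ 0.07212 / 0.073884 ≈ 0.976
P(phishing callback | evidence) ≈ 0.00032901 / 0.073884 ≈ 0.004
P(credential stuffing | evidence) ≈ 0.0014347 / 0.073884 ≈ 0.019
The largest is 0.976, so supply-chain beacon is most probable.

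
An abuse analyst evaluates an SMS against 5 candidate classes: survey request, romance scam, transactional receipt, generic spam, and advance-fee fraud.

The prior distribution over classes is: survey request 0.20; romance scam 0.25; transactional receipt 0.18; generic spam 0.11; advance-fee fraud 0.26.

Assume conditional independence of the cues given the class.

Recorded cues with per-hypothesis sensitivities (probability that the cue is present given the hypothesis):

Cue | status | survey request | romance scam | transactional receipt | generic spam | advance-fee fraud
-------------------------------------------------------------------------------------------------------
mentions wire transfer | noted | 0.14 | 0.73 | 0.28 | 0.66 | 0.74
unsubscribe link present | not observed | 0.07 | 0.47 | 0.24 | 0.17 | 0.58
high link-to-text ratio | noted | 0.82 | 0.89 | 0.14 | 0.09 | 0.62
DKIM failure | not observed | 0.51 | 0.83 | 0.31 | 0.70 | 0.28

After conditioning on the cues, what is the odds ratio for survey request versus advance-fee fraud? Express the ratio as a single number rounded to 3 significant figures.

The normalizing constant cancels in an odds ratio, so compute prior × likelihood for the two hypotheses only (using 1 − P(present | H) for each absent cue):
  survey request: 0.20 × 0.14 × (1 − 0.07) × 0.82 × (1 − 0.51) = 0.010463
  advance-fee fraud: 0.26 × 0.74 × (1 − 0.58) × 0.62 × (1 − 0.28) = 0.036073
Odds(survey request : advance-fee fraud) = 0.010463 / 0.036073 ≈ 0.290.

0.290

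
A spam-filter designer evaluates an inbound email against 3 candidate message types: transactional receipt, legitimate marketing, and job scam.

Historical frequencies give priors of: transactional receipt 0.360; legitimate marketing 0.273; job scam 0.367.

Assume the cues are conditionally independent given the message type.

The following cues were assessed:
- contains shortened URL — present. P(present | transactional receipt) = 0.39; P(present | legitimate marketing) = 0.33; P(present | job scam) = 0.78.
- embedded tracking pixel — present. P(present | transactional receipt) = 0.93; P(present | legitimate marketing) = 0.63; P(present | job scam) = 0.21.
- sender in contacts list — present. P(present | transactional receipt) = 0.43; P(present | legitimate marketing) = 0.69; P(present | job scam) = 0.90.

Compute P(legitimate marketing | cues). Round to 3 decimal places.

Multiply each prior by the joint likelihood of the cue pattern:
  transactional receipt: 0.360 × 0.39 × 0.93 × 0.43 = 0.056146
  legitimate marketing: 0.273 × 0.33 × 0.63 × 0.69 = 0.039162
  job scam: 0.367 × 0.78 × 0.21 × 0.90 = 0.054103
The unnormalized weights sum to 0.14941.
P(legitimate marketing | evidence) = 0.039162 / 0.14941 ≈ 0.262.

0.262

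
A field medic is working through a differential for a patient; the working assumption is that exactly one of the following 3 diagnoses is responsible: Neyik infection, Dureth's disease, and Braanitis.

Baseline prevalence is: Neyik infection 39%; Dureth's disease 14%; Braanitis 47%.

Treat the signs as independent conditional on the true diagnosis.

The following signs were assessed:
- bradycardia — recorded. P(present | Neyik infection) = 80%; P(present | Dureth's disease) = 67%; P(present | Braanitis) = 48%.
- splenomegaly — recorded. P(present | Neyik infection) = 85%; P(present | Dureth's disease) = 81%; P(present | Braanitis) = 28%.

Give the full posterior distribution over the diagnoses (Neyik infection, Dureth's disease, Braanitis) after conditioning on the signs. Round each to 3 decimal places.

For each hypothesis, the unnormalized posterior weight is prior × product of the sign likelihoods:
  Neyik infection: 0.39 × 0.80 × 0.85 = 0.2652
  Dureth's disease: 0.14 × 0.67 × 0.81 = 0.075978
  Braanitis: 0.47 × 0.48 × 0.28 = 0.063168
The unnormalized weights sum to 0.40435.
P(Neyik infection | evidence) = 0.2652 / 0.40435 ≈ 0.656
P(Dureth's disease | evidence) = 0.075978 / 0.40435 ≈ 0.188
P(Braanitis | evidence) = 0.063168 / 0.40435 ≈ 0.156

0.656, 0.188, 0.156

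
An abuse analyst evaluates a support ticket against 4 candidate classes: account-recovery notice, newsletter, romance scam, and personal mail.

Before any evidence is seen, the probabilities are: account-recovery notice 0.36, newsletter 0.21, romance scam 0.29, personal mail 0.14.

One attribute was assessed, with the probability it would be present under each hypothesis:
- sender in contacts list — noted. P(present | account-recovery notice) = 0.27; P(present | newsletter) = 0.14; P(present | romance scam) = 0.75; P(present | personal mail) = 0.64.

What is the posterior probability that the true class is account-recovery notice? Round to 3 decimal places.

0.224

By Bayes' rule, the unnormalized weight for each hypothesis is prior × likelihood:
  account-recovery notice: 0.36 × 0.27 = 0.0972
  newsletter: 0.21 × 0.14 = 0.0294
  romance scam: 0.29 × 0.75 = 0.2175
  personal mail: 0.14 × 0.64 = 0.0896
Normalizing constant Z = 0.0972 + 0.0294 + 0.2175 + 0.0896 = 0.4337.
P(account-recovery notice | evidence) = 0.0972 / 0.4337 ≈ 0.224.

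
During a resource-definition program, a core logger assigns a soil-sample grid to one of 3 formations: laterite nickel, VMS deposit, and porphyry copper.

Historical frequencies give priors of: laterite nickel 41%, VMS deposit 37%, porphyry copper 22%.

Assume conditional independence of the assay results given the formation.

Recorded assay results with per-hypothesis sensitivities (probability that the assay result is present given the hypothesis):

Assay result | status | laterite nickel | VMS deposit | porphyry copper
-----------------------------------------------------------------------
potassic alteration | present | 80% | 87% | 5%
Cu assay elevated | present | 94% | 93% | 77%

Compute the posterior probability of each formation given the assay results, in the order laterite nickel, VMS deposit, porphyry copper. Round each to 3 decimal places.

0.500, 0.486, 0.014

By Bayes' rule with conditional independence, the unnormalized weight for each hypothesis is prior × ∏ likelihoods:
  laterite nickel: 0.41 × 0.80 × 0.94 = 0.30832
  VMS deposit: 0.37 × 0.87 × 0.93 = 0.29937
  porphyry copper: 0.22 × 0.05 × 0.77 = 0.00847
Normalizing constant Z = 0.30832 + 0.29937 + 0.00847 = 0.61616.
P(laterite nickel | evidence) = 0.30832 / 0.61616 ≈ 0.500
P(VMS deposit | evidence) = 0.29937 / 0.61616 ≈ 0.486
P(porphyry copper | evidence) = 0.00847 / 0.61616 ≈ 0.014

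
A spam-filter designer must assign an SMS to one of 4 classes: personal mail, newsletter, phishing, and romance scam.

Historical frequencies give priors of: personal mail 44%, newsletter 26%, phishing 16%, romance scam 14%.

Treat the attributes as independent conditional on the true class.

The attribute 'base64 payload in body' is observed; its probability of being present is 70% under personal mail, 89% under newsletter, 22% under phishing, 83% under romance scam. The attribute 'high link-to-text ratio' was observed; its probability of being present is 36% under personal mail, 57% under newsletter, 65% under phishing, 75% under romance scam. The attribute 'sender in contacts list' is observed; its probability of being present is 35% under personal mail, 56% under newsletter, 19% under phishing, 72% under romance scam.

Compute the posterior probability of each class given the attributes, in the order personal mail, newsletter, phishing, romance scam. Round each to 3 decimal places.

By Bayes' rule with conditional independence, the unnormalized weight for each hypothesis is prior × ∏ likelihoods:
  personal mail: 0.44 × 0.70 × 0.36 × 0.35 = 0.038808
  newsletter: 0.26 × 0.89 × 0.57 × 0.56 = 0.073863
  phishing: 0.16 × 0.22 × 0.65 × 0.19 = 0.0043472
  romance scam: 0.14 × 0.83 × 0.75 × 0.72 = 0.062748
The unnormalized weights sum to 0.17977.
P(personal mail | evidence) = 0.038808 / 0.17977 ≈ 0.216
P(newsletter | evidence) = 0.073863 / 0.17977 ≈ 0.411
P(phishing | evidence) = 0.0043472 / 0.17977 ≈ 0.024
P(romance scam | evidence) = 0.062748 / 0.17977 ≈ 0.349

0.216, 0.411, 0.024, 0.349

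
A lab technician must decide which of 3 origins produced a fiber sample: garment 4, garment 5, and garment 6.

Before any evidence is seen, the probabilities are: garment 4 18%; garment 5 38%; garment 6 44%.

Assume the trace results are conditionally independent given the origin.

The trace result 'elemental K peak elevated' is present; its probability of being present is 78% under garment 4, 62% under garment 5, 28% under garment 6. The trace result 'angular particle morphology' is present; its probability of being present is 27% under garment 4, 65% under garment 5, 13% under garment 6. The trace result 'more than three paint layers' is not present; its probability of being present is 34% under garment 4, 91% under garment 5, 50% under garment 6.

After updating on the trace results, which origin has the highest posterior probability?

Multiply each prior by the joint likelihood of the trace result pattern (using 1 − P(present | H) for each absent trace result):
  garment 4: 0.18 × 0.78 × 0.27 × (1 − 0.34) = 0.025019
  garment 5: 0.38 × 0.62 × 0.65 × (1 − 0.91) = 0.013783
  garment 6: 0.44 × 0.28 × 0.13 × (1 − 0.50) = 0.008008
Normalizing constant Z = 0.025019 + 0.013783 + 0.008008 = 0.04681.
P(garment 4 | evidence) ≈ 0.025019 / 0.04681 ≈ 0.534
P(garment 5 | evidence) ≈ 0.013783 / 0.04681 ≈ 0.294
P(garment 6 | evidence) ≈ 0.008008 / 0.04681 ≈ 0.171
The largest is 0.534, so garment 4 is most probable.

garment 4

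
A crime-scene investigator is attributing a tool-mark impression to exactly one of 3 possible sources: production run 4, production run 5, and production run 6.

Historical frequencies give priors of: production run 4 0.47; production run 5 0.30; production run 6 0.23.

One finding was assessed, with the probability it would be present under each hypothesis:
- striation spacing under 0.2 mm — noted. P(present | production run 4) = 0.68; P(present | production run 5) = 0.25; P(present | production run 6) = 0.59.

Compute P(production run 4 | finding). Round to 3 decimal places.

By Bayes' rule, the unnormalized weight for each hypothesis is prior × likelihood:
  production run 4: 0.47 × 0.68 = 0.3196
  production run 5: 0.30 × 0.25 = 0.075
  production run 6: 0.23 × 0.59 = 0.1357
Normalizing constant Z = 0.3196 + 0.075 + 0.1357 = 0.5303.
P(production run 4 | evidence) = 0.3196 / 0.5303 ≈ 0.603.

0.603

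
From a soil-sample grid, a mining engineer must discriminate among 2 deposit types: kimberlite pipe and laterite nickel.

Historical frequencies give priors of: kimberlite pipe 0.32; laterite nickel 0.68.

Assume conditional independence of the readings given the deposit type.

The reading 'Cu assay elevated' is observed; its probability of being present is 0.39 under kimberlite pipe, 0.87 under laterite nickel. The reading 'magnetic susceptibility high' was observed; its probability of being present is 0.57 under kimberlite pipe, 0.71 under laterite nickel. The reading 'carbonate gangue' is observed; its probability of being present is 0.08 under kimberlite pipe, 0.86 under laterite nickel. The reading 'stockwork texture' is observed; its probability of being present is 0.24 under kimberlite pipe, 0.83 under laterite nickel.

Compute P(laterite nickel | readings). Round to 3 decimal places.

Multiply each prior by the joint likelihood of the reading pattern:
  kimberlite pipe: 0.32 × 0.39 × 0.57 × 0.08 × 0.24 = 0.0013658
  laterite nickel: 0.68 × 0.87 × 0.71 × 0.86 × 0.83 = 0.29982
Normalizing constant Z = 0.0013658 + 0.29982 = 0.30119.
P(laterite nickel | evidence) = 0.29982 / 0.30119 ≈ 0.995.

0.995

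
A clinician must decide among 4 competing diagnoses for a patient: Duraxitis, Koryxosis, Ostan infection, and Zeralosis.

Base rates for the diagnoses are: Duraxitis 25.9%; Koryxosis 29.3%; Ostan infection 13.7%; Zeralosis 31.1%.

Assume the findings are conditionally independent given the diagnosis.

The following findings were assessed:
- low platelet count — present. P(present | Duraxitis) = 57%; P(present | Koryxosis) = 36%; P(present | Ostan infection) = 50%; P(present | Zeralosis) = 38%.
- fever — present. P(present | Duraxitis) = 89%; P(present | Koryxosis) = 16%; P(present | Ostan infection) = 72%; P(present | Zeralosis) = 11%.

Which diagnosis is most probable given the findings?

By Bayes' rule with conditional independence, the unnormalized weight for each hypothesis is prior × ∏ likelihoods:
  Duraxitis: 0.259 × 0.57 × 0.89 = 0.13139
  Koryxosis: 0.293 × 0.36 × 0.16 = 0.016877
  Ostan infection: 0.137 × 0.50 × 0.72 = 0.04932
  Zeralosis: 0.311 × 0.38 × 0.11 = 0.013
Marginal likelihood of the evidence = 0.21059.
P(Duraxitis | evidence) ≈ 0.13139 / 0.21059 ≈ 0.624
P(Koryxosis | evidence) ≈ 0.016877 / 0.21059 ≈ 0.080
P(Ostan infection | evidence) ≈ 0.04932 / 0.21059 ≈ 0.234
P(Zeralosis | evidence) ≈ 0.013 / 0.21059 ≈ 0.062
The largest is 0.624, so Duraxitis is most probable.

Duraxitis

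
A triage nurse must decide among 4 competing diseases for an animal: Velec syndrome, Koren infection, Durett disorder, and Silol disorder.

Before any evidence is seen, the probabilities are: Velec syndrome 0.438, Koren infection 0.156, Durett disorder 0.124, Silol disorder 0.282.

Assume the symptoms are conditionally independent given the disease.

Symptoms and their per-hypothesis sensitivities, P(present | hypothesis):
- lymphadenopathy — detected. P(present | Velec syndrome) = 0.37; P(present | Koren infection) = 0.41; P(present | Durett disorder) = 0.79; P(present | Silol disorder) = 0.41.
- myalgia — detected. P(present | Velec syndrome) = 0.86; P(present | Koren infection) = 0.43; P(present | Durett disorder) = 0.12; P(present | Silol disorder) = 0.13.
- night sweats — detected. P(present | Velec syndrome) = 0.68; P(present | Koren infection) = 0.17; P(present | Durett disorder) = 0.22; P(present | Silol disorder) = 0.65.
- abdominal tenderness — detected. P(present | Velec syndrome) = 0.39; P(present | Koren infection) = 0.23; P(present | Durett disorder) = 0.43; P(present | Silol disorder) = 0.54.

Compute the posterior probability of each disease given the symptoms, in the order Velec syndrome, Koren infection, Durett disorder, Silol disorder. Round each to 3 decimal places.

Multiply each prior by the joint likelihood of the symptom pattern:
  Velec syndrome: 0.438 × 0.37 × 0.86 × 0.68 × 0.39 = 0.036961
  Koren infection: 0.156 × 0.41 × 0.43 × 0.17 × 0.23 = 0.0010754
  Durett disorder: 0.124 × 0.79 × 0.12 × 0.22 × 0.43 = 0.001112
  Silol disorder: 0.282 × 0.41 × 0.13 × 0.65 × 0.54 = 0.0052757
Normalizing constant Z = 0.036961 + 0.0010754 + 0.001112 + 0.0052757 = 0.044424.
P(Velec syndrome | evidence) = 0.036961 / 0.044424 ≈ 0.832
P(Koren infection | evidence) = 0.0010754 / 0.044424 ≈ 0.024
P(Durett disorder | evidence) = 0.001112 / 0.044424 ≈ 0.025
P(Silol disorder | evidence) = 0.0052757 / 0.044424 ≈ 0.119

0.832, 0.024, 0.025, 0.119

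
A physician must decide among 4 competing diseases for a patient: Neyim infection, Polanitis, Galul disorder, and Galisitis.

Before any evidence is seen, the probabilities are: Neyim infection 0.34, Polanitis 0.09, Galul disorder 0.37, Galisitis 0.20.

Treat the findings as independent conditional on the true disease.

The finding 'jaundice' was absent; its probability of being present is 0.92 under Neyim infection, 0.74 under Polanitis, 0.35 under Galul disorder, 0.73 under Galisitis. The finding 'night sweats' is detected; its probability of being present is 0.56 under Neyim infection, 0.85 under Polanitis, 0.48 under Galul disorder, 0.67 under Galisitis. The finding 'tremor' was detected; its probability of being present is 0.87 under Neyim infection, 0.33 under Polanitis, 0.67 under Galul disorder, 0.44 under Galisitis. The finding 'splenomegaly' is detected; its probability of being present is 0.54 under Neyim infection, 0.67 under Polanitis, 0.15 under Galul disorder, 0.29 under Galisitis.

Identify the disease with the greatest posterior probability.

Galul disorder

Multiply each prior by the joint likelihood of the evidence pattern (using 1 − P(present | H) for each absent finding):
  Neyim infection: 0.34 × (1 − 0.92) × 0.56 × 0.87 × 0.54 = 0.007156
  Polanitis: 0.09 × (1 − 0.74) × 0.85 × 0.33 × 0.67 = 0.0043977
  Galul disorder: 0.37 × (1 − 0.35) × 0.48 × 0.67 × 0.15 = 0.011602
  Galisitis: 0.20 × (1 − 0.73) × 0.67 × 0.44 × 0.29 = 0.0046166
The unnormalized weights sum to 0.027772.
P(Neyim infection | evidence) ≈ 0.007156 / 0.027772 ≈ 0.258
P(Polanitis | evidence) ≈ 0.0043977 / 0.027772 ≈ 0.158
P(Galul disorder | evidence) ≈ 0.011602 / 0.027772 ≈ 0.418
P(Galisitis | evidence) ≈ 0.0046166 / 0.027772 ≈ 0.166
The largest is 0.418, so Galul disorder is most probable.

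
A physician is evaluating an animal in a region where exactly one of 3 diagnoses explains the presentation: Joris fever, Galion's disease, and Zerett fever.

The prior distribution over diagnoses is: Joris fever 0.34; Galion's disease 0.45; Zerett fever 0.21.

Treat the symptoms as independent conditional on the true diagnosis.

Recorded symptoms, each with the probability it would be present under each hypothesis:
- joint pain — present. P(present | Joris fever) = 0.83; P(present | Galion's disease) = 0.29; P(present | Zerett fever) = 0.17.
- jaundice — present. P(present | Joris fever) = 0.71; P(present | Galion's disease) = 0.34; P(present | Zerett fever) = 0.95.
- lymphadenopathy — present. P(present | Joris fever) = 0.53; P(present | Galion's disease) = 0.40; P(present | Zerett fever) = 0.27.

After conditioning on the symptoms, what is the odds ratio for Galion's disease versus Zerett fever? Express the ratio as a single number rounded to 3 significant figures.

1.94

The normalizing constant cancels in an odds ratio, so compute prior × likelihood for the two hypotheses only:
  Galion's disease: 0.45 × 0.29 × 0.34 × 0.40 = 0.017748
  Zerett fever: 0.21 × 0.17 × 0.95 × 0.27 = 0.0091571
Odds(Galion's disease : Zerett fever) = 0.017748 / 0.0091571 ≈ 1.94.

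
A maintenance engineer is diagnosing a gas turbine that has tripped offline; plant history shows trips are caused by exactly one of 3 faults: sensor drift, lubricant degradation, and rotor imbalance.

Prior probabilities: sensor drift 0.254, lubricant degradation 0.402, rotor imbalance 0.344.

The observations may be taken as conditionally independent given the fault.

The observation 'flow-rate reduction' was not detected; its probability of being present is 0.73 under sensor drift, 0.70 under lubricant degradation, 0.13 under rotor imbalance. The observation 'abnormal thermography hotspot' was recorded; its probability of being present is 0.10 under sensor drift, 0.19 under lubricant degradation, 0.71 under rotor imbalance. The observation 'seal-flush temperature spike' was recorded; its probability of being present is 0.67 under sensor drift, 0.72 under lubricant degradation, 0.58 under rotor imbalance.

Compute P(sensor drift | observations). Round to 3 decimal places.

0.032

Multiply each prior by the joint likelihood of the evidence pattern (using 1 − P(present | H) for each absent observation):
  sensor drift: 0.254 × (1 − 0.73) × 0.10 × 0.67 = 0.0045949
  lubricant degradation: 0.402 × (1 − 0.70) × 0.19 × 0.72 = 0.016498
  rotor imbalance: 0.344 × (1 − 0.13) × 0.71 × 0.58 = 0.12324
Normalizing constant Z = 0.0045949 + 0.016498 + 0.12324 = 0.14434.
P(sensor drift | evidence) = 0.0045949 / 0.14434 ≈ 0.032.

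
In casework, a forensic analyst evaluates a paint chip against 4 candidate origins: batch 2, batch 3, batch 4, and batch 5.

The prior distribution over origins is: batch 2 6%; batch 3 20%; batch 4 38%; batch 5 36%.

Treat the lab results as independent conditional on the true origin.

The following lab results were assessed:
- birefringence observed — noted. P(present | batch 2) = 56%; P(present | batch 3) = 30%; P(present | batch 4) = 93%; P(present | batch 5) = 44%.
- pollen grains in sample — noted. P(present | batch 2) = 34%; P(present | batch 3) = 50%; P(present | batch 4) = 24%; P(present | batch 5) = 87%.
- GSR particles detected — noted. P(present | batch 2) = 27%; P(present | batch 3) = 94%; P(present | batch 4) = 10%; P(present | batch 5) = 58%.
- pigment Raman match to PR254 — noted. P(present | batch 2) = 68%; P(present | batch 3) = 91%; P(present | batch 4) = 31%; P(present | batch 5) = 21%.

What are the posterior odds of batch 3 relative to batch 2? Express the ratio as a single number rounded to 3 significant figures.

12.2

Posterior odds equal prior odds times the likelihood ratio; only the two competing hypotheses matter.
  batch 3: 0.20 × 0.30 × 0.50 × 0.94 × 0.91 = 0.025662
  batch 2: 0.06 × 0.56 × 0.34 × 0.27 × 0.68 = 0.0020974
Posterior odds = 0.025662 / 0.0020974 ≈ 12.2.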